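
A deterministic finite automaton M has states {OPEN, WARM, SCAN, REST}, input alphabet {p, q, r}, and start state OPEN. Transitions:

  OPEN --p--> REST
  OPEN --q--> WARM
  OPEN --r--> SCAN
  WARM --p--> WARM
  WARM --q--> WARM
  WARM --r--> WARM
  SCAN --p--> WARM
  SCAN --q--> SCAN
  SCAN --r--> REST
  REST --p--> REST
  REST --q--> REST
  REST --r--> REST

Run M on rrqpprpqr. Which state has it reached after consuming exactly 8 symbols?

REST

OPEN → SCAN → REST → REST → REST → REST → REST → REST → REST
After 8 symbols: REST.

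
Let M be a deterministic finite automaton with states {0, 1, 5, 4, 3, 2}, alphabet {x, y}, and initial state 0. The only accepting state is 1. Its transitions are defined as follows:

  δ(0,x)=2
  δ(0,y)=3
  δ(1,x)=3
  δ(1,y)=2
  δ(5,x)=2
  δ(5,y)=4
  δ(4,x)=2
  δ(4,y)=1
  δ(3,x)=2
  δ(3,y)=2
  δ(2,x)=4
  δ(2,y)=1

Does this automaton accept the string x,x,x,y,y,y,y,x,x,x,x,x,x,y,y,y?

Yes

Trace: 0 -x-> 2 -x-> 4 -x-> 2 -y-> 1 -y-> 2 -y-> 1 -y-> 2 -x-> 4 -x-> 2 -x-> 4 -x-> 2 -x-> 4 -x-> 2 -y-> 1 -y-> 2 -y-> 1
End state 1 is accepting.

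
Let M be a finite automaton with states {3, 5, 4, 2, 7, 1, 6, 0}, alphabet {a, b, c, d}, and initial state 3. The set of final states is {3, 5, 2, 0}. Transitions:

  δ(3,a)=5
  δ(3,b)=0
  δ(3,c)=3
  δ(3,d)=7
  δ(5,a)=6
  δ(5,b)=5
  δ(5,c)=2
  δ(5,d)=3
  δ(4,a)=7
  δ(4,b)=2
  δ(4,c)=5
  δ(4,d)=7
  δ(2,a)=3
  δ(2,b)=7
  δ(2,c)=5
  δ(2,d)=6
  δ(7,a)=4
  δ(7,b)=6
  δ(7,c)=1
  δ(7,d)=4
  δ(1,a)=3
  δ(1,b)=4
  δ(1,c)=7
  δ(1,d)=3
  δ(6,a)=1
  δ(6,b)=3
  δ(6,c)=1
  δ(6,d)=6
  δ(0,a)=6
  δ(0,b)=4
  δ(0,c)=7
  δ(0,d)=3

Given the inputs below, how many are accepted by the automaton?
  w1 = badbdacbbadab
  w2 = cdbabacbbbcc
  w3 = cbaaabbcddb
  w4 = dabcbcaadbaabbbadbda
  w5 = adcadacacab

1

w1: 3 → 0 → 6 → 6 → 3 → 7 → 4 → 5 → 5 → 5 → 6 → 6 → 1 → 4  → end 4, rejected
w2: 3 → 3 → 7 → 6 → 1 → 4 → 7 → 1 → 4 → 2 → 7 → 1 → 7  → end 7, rejected
w3: 3 → 3 → 0 → 6 → 1 → 3 → 0 → 4 → 5 → 3 → 7 → 6  → end 6, rejected
w4: 3 → 7 → 4 → 2 → 5 → 5 → 2 → 3 → 5 → 3 → 0 → 6 → 1 → 4 → 2 → 7 → 4 → 7 → 6 → 6 → 1  → end 1, rejected
w5: 3 → 5 → 3 → 3 → 5 → 3 → 5 → 2 → 3 → 3 → 5 → 5  → end 5, accepted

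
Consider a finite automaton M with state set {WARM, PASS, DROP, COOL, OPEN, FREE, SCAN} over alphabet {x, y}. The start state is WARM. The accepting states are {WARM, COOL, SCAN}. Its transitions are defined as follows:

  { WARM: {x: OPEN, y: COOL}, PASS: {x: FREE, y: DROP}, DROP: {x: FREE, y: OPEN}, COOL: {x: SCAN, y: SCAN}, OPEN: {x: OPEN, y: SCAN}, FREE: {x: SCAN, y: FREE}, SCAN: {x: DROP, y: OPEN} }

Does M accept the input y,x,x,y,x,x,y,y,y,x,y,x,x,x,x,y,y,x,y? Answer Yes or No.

Trace: WARM -y-> COOL -x-> SCAN -x-> DROP -y-> OPEN -x-> OPEN -x-> OPEN -y-> SCAN -y-> OPEN -y-> SCAN -x-> DROP -y-> OPEN -x-> OPEN -x-> OPEN -x-> OPEN -x-> OPEN -y-> SCAN -y-> OPEN -x-> OPEN -y-> SCAN
End state SCAN is accepting.

Yes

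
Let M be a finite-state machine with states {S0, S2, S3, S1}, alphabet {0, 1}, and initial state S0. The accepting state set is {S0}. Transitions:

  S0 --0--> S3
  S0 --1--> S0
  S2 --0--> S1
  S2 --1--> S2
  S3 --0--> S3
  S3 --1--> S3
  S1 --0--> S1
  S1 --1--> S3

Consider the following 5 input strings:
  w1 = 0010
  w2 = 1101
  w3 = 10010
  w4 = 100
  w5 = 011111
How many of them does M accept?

w1: S0 → S3 → S3 → S3 → S3  → end S3, rejected
w2: S0 → S0 → S0 → S3 → S3  → end S3, rejected
w3: S0 → S0 → S3 → S3 → S3 → S3  → end S3, rejected
w4: S0 → S0 → S3 → S3  → end S3, rejected
w5: S0 → S3 → S3 → S3 → S3 → S3 → S3  → end S3, rejected

0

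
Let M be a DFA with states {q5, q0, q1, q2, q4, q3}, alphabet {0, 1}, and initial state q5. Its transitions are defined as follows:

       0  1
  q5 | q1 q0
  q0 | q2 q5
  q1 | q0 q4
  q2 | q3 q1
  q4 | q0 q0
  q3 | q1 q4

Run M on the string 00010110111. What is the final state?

q5 → q1 → q0 → q2 → q1 → q0 → q5 → q0 → q2 → q1 → q4 → q0

q0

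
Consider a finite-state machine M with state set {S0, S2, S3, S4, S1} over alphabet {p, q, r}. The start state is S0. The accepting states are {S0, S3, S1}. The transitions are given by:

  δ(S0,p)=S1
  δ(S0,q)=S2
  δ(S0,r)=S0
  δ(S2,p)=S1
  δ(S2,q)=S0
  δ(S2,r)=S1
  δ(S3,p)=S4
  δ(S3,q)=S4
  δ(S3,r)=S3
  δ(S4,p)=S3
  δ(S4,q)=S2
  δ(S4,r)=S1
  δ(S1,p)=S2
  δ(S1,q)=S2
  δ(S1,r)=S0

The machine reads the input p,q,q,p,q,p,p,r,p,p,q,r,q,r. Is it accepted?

Yes

S0 → S1 → S2 → S0 → S1 → S2 → S1 → S2 → S1 → S2 → S1 → S2 → S1 → S2 → S1
End state S1 is accepting.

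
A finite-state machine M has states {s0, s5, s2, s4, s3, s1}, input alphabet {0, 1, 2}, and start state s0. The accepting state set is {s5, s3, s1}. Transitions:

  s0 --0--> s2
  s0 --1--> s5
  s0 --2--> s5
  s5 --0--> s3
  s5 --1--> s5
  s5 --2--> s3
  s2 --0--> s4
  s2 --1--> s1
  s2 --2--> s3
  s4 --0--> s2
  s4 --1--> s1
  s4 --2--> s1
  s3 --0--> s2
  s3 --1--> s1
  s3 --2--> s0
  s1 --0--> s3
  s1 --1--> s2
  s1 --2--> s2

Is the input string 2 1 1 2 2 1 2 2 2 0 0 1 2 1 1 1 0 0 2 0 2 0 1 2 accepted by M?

No

Trace: s0 -2-> s5 -1-> s5 -1-> s5 -2-> s3 -2-> s0 -1-> s5 -2-> s3 -2-> s0 -2-> s5 -0-> s3 -0-> s2 -1-> s1 -2-> s2 -1-> s1 -1-> s2 -1-> s1 -0-> s3 -0-> s2 -2-> s3 -0-> s2 -2-> s3 -0-> s2 -1-> s1 -2-> s2
End state s2 is not accepting.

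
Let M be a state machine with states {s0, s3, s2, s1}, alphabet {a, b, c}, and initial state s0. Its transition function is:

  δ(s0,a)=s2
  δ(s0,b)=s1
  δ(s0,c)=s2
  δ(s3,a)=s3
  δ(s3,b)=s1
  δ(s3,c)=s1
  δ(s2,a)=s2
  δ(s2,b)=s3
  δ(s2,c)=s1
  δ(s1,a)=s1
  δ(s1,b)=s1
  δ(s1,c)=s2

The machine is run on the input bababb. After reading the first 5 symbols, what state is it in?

Trace: s0 -b-> s1 -a-> s1 -b-> s1 -a-> s1 -b-> s1
After 5 symbols: s1.

s1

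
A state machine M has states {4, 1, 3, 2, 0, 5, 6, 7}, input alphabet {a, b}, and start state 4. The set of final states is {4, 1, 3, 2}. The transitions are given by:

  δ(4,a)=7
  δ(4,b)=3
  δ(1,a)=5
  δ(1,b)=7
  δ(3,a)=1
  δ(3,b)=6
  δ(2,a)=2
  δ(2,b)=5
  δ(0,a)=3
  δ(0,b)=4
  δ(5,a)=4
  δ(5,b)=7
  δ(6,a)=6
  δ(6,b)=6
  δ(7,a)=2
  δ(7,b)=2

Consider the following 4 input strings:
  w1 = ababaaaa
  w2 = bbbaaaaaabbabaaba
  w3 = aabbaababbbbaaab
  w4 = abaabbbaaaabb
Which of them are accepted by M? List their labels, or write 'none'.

w1

w1: Trace: 4 -a-> 7 -b-> 2 -a-> 2 -b-> 5 -a-> 4 -a-> 7 -a-> 2 -a-> 2  → end 2, accepted
w2: Trace: 4 -b-> 3 -b-> 6 -b-> 6 -a-> 6 -a-> 6 -a-> 6 -a-> 6 -a-> 6 -a-> 6 -b-> 6 -b-> 6 -a-> 6 -b-> 6 -a-> 6 -a-> 6 -b-> 6 -a-> 6  → end 6, rejected
w3: Trace: 4 -a-> 7 -a-> 2 -b-> 5 -b-> 7 -a-> 2 -a-> 2 -b-> 5 -a-> 4 -b-> 3 -b-> 6 -b-> 6 -b-> 6 -a-> 6 -a-> 6 -a-> 6 -b-> 6  → end 6, rejected
w4: Trace: 4 -a-> 7 -b-> 2 -a-> 2 -a-> 2 -b-> 5 -b-> 7 -b-> 2 -a-> 2 -a-> 2 -a-> 2 -a-> 2 -b-> 5 -b-> 7  → end 7, rejected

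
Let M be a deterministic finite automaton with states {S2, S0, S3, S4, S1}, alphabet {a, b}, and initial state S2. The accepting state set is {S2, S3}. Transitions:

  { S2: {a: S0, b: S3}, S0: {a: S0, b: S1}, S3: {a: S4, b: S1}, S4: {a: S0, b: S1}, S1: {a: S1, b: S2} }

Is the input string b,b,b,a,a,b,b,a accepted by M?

S2 → S3 → S1 → S2 → S0 → S0 → S1 → S2 → S0
End state S0 is not accepting.

No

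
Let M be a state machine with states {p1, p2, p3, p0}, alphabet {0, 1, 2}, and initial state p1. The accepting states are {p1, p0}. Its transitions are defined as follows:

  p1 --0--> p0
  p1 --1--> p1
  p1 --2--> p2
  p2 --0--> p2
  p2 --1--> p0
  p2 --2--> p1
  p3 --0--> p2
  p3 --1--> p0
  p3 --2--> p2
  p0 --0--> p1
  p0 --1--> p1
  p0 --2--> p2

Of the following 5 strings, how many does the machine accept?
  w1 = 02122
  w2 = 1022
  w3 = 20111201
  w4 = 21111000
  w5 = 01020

w1:
  start at p1
  read '0': p1 → p0
  read '2': p0 → p2
  read '1': p2 → p0
  read '2': p0 → p2
  read '2': p2 → p1
  end p1, accepted
w2:
  start at p1
  read '1': p1 → p1
  read '0': p1 → p0
  read '2': p0 → p2
  read '2': p2 → p1
  end p1, accepted
w3:
  start at p1
  read '2': p1 → p2
  read '0': p2 → p2
  read '1': p2 → p0
  read '1': p0 → p1
  read '1': p1 → p1
  read '2': p1 → p2
  read '0': p2 → p2
  read '1': p2 → p0
  end p0, accepted
w4:
  start at p1
  read '2': p1 → p2
  read '1': p2 → p0
  read '1': p0 → p1
  read '1': p1 → p1
  read '1': p1 → p1
  read '0': p1 → p0
  read '0': p0 → p1
  read '0': p1 → p0
  end p0, accepted
w5:
  start at p1
  read '0': p1 → p0
  read '1': p0 → p1
  read '0': p1 → p0
  read '2': p0 → p2
  read '0': p2 → p2
  end p2, rejected

4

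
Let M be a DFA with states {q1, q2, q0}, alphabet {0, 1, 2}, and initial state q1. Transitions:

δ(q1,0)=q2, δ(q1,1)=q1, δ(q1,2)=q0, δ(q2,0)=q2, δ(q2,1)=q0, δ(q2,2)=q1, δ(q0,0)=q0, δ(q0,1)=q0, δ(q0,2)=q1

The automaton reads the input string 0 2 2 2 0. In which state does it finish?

q2

start at q1
read '0': q1 → q2
read '2': q2 → q1
read '2': q1 → q0
read '2': q0 → q1
read '0': q1 → q2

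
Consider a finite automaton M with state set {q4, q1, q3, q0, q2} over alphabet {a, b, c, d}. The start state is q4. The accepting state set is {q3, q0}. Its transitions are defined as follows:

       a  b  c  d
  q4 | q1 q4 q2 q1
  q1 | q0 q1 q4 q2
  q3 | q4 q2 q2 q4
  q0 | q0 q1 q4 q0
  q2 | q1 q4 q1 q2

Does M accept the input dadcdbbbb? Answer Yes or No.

No

start at q4
read 'd': q4 → q1
read 'a': q1 → q0
read 'd': q0 → q0
read 'c': q0 → q4
read 'd': q4 → q1
read 'b': q1 → q1
read 'b': q1 → q1
read 'b': q1 → q1
read 'b': q1 → q1
End state q1 is not accepting.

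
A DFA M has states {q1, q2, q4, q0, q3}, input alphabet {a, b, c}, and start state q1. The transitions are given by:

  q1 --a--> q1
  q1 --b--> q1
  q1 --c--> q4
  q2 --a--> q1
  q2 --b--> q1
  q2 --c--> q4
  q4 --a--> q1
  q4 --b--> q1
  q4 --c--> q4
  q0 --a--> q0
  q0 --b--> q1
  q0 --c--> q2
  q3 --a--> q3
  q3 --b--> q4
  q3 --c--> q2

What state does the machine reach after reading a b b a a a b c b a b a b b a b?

q1

start at q1
read 'a': q1 → q1
read 'b': q1 → q1
read 'b': q1 → q1
read 'a': q1 → q1
read 'a': q1 → q1
read 'a': q1 → q1
read 'b': q1 → q1
read 'c': q1 → q4
read 'b': q4 → q1
read 'a': q1 → q1
read 'b': q1 → q1
read 'a': q1 → q1
read 'b': q1 → q1
read 'b': q1 → q1
read 'a': q1 → q1
read 'b': q1 → q1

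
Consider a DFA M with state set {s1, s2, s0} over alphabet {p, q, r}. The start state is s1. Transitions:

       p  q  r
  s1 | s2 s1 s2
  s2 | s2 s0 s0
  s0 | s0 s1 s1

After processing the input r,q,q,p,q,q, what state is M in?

s1

start at s1
read 'r': s1 → s2
read 'q': s2 → s0
read 'q': s0 → s1
read 'p': s1 → s2
read 'q': s2 → s0
read 'q': s0 → s1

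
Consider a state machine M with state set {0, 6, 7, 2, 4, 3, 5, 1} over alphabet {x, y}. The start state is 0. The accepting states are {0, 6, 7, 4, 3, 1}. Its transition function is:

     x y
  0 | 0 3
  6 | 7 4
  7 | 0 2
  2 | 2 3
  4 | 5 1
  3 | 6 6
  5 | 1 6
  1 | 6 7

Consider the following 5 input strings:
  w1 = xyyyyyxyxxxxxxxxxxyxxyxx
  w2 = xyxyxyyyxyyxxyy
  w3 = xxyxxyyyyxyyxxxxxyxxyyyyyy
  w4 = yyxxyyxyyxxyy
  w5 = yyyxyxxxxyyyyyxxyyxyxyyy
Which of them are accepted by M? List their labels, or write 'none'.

w2, w3, w4, w5

w1: 0 → 0 → 3 → 6 → 4 → 1 → 7 → 0 → 3 → 6 → 7 → 0 → 0 → 0 → 0 → 0 → 0 → 0 → 0 → 3 → 6 → 7 → 2 → 2 → 2  → end 2, rejected
w2: 0 → 0 → 3 → 6 → 4 → 5 → 6 → 4 → 1 → 6 → 4 → 1 → 6 → 7 → 2 → 3  → end 3, accepted
w3: 0 → 0 → 0 → 3 → 6 → 7 → 2 → 3 → 6 → 4 → 5 → 6 → 4 → 5 → 1 → 6 → 7 → 0 → 3 → 6 → 7 → 2 → 3 → 6 → 4 → 1 → 7  → end 7, accepted
w4: 0 → 3 → 6 → 7 → 0 → 3 → 6 → 7 → 2 → 3 → 6 → 7 → 2 → 3  → end 3, accepted
w5: 0 → 3 → 6 → 4 → 5 → 6 → 7 → 0 → 0 → 0 → 3 → 6 → 4 → 1 → 7 → 0 → 0 → 3 → 6 → 7 → 2 → 2 → 3 → 6 → 4  → end 4, accepted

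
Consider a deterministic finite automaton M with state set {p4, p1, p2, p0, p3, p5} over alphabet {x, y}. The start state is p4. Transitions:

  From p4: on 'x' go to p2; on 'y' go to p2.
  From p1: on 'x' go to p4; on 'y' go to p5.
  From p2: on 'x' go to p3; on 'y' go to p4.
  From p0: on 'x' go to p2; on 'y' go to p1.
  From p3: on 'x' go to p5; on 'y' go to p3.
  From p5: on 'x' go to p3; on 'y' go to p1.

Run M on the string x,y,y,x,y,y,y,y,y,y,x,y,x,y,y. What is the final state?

p4

Trace: p4 -x-> p2 -y-> p4 -y-> p2 -x-> p3 -y-> p3 -y-> p3 -y-> p3 -y-> p3 -y-> p3 -y-> p3 -x-> p5 -y-> p1 -x-> p4 -y-> p2 -y-> p4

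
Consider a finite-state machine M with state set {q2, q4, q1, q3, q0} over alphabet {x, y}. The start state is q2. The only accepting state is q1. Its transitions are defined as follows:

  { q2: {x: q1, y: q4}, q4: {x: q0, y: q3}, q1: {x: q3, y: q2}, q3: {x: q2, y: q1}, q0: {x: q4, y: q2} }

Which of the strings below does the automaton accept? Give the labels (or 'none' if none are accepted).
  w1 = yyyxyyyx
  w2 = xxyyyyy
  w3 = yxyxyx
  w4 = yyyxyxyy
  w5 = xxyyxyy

w1: q2 → q4 → q3 → q1 → q3 → q1 → q2 → q4 → q0  → end q0, rejected
w2: q2 → q1 → q3 → q1 → q2 → q4 → q3 → q1  → end q1, accepted
w3: q2 → q4 → q0 → q2 → q1 → q2 → q1  → end q1, accepted
w4: q2 → q4 → q3 → q1 → q3 → q1 → q3 → q1 → q2  → end q2, rejected
w5: q2 → q1 → q3 → q1 → q2 → q1 → q2 → q4  → end q4, rejected

w2, w3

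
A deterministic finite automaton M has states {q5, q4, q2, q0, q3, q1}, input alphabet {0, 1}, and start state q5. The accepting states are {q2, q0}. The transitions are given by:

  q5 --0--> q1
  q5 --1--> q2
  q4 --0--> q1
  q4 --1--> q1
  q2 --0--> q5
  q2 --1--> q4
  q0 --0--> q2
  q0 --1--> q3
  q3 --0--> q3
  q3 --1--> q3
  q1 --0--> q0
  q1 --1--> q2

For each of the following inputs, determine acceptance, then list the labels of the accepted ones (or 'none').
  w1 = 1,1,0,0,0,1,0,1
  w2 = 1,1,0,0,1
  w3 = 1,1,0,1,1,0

w1:
  start at q5
  read '1': q5 → q2
  read '1': q2 → q4
  read '0': q4 → q1
  read '0': q1 → q0
  read '0': q0 → q2
  read '1': q2 → q4
  read '0': q4 → q1
  read '1': q1 → q2
  end q2, accepted
w2:
  start at q5
  read '1': q5 → q2
  read '1': q2 → q4
  read '0': q4 → q1
  read '0': q1 → q0
  read '1': q0 → q3
  end q3, rejected
w3:
  start at q5
  read '1': q5 → q2
  read '1': q2 → q4
  read '0': q4 → q1
  read '1': q1 → q2
  read '1': q2 → q4
  read '0': q4 → q1
  end q1, rejected

w1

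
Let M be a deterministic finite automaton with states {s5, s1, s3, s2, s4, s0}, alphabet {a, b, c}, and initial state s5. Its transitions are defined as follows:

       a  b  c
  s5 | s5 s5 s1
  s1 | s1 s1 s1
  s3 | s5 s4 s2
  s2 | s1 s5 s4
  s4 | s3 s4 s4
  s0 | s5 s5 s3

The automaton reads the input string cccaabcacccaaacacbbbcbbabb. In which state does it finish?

s5 → s1 → s1 → s1 → s1 → s1 → s1 → s1 → s1 → s1 → s1 → s1 → s1 → s1 → s1 → s1 → s1 → s1 → s1 → s1 → s1 → s1 → s1 → s1 → s1 → s1 → s1

s1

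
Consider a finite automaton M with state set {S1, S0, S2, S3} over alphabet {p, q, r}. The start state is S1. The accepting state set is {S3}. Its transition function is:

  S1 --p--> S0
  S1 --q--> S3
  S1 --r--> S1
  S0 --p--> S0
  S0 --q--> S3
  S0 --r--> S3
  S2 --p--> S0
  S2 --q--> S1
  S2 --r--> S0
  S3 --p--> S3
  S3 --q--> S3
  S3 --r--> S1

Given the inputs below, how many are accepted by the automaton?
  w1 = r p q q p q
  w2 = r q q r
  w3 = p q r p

1

w1: Trace: S1 -r-> S1 -p-> S0 -q-> S3 -q-> S3 -p-> S3 -q-> S3  → end S3, accepted
w2: Trace: S1 -r-> S1 -q-> S3 -q-> S3 -r-> S1  → end S1, rejected
w3: Trace: S1 -p-> S0 -q-> S3 -r-> S1 -p-> S0  → end S0, rejected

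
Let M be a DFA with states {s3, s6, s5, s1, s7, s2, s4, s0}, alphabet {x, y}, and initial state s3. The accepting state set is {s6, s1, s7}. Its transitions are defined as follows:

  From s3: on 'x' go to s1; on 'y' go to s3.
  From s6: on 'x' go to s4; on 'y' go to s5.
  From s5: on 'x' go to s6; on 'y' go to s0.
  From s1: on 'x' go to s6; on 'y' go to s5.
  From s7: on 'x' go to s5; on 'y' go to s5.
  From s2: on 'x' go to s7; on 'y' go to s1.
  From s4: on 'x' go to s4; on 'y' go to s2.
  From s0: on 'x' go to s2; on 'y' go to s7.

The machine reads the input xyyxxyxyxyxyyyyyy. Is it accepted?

start at s3
read 'x': s3 → s1
read 'y': s1 → s5
read 'y': s5 → s0
read 'x': s0 → s2
read 'x': s2 → s7
read 'y': s7 → s5
read 'x': s5 → s6
read 'y': s6 → s5
read 'x': s5 → s6
read 'y': s6 → s5
read 'x': s5 → s6
read 'y': s6 → s5
read 'y': s5 → s0
read 'y': s0 → s7
read 'y': s7 → s5
read 'y': s5 → s0
read 'y': s0 → s7
End state s7 is accepting.

Yes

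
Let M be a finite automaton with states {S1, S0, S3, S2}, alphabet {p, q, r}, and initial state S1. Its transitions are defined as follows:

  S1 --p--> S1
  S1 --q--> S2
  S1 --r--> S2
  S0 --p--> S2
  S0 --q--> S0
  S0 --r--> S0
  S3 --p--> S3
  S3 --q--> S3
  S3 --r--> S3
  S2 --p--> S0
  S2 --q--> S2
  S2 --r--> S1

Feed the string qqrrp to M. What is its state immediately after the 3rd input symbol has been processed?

S1 → S2 → S2 → S1
After 3 symbols: S1.

S1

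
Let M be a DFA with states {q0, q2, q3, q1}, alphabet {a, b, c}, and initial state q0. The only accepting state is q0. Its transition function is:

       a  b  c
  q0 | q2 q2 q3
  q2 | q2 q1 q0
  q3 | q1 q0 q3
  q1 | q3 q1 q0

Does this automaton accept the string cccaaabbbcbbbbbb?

Trace: q0 -c-> q3 -c-> q3 -c-> q3 -a-> q1 -a-> q3 -a-> q1 -b-> q1 -b-> q1 -b-> q1 -c-> q0 -b-> q2 -b-> q1 -b-> q1 -b-> q1 -b-> q1 -b-> q1
End state q1 is not accepting.

No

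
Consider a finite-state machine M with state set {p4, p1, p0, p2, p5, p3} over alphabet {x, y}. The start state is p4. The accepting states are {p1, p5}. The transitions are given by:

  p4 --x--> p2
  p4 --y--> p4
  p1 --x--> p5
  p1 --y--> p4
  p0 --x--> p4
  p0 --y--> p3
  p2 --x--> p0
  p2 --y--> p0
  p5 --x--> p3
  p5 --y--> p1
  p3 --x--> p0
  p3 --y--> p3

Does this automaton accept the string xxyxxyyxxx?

start at p4
read 'x': p4 → p2
read 'x': p2 → p0
read 'y': p0 → p3
read 'x': p3 → p0
read 'x': p0 → p4
read 'y': p4 → p4
read 'y': p4 → p4
read 'x': p4 → p2
read 'x': p2 → p0
read 'x': p0 → p4
End state p4 is not accepting.

No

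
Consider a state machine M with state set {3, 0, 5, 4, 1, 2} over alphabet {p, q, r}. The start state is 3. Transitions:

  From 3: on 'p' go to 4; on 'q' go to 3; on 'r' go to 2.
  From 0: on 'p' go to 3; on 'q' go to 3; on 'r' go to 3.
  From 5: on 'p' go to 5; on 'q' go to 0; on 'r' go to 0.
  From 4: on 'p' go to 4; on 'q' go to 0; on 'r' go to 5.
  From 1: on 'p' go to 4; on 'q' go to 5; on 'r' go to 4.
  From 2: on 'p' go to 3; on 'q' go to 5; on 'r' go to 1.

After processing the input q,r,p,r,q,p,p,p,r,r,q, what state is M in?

Trace: 3 -q-> 3 -r-> 2 -p-> 3 -r-> 2 -q-> 5 -p-> 5 -p-> 5 -p-> 5 -r-> 0 -r-> 3 -q-> 3

3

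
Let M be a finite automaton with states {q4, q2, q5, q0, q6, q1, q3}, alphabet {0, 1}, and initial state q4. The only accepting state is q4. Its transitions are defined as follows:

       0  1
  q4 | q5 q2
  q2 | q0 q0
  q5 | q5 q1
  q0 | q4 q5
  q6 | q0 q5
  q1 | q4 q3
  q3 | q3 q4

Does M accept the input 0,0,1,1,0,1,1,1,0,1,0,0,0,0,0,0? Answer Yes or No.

No

q4 → q5 → q5 → q1 → q3 → q3 → q4 → q2 → q0 → q4 → q2 → q0 → q4 → q5 → q5 → q5 → q5
End state q5 is not accepting.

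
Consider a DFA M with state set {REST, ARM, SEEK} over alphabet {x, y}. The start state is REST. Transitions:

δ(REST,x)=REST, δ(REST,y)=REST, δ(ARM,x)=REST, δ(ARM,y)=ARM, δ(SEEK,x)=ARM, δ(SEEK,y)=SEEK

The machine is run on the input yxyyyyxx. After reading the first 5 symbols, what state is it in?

Trace: REST -y-> REST -x-> REST -y-> REST -y-> REST -y-> REST
After 5 symbols: REST.

REST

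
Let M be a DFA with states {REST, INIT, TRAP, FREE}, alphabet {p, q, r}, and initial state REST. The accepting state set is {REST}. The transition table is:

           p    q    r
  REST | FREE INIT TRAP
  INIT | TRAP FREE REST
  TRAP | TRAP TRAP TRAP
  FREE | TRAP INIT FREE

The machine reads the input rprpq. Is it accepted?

REST → TRAP → TRAP → TRAP → TRAP → TRAP
End state TRAP is not accepting.

No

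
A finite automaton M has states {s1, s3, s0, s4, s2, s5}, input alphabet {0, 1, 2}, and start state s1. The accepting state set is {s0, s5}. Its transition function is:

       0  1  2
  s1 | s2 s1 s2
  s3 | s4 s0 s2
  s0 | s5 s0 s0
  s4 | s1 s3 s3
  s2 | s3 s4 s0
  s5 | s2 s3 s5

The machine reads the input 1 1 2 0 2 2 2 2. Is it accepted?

Yes

Trace: s1 -1-> s1 -1-> s1 -2-> s2 -0-> s3 -2-> s2 -2-> s0 -2-> s0 -2-> s0
End state s0 is accepting.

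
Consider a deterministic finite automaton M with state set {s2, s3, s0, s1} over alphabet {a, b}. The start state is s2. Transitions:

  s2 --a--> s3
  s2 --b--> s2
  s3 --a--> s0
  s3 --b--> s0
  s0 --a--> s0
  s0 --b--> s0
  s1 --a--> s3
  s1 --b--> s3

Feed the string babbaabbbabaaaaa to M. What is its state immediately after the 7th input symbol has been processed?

start at s2
read 'b': s2 → s2
read 'a': s2 → s3
read 'b': s3 → s0
read 'b': s0 → s0
read 'a': s0 → s0
read 'a': s0 → s0
read 'b': s0 → s0
After 7 symbols: s0.

s0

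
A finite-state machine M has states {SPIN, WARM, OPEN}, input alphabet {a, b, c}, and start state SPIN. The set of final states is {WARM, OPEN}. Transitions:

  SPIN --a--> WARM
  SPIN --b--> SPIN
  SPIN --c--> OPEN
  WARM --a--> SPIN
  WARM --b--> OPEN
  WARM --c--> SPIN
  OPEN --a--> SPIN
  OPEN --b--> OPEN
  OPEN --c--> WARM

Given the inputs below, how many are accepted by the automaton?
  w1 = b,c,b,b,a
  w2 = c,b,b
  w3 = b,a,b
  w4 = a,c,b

w1: Trace: SPIN -b-> SPIN -c-> OPEN -b-> OPEN -b-> OPEN -a-> SPIN  → end SPIN, rejected
w2: Trace: SPIN -c-> OPEN -b-> OPEN -b-> OPEN  → end OPEN, accepted
w3: Trace: SPIN -b-> SPIN -a-> WARM -b-> OPEN  → end OPEN, accepted
w4: Trace: SPIN -a-> WARM -c-> SPIN -b-> SPIN  → end SPIN, rejected

2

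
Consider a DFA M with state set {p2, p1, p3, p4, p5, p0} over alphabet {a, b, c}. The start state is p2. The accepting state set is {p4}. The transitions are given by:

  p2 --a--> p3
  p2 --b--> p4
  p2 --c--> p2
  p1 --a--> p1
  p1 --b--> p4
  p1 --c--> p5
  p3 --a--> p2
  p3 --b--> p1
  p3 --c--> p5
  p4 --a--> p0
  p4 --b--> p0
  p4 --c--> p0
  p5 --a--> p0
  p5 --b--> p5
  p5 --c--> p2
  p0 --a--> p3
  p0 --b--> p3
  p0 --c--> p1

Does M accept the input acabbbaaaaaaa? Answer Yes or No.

start at p2
read 'a': p2 → p3
read 'c': p3 → p5
read 'a': p5 → p0
read 'b': p0 → p3
read 'b': p3 → p1
read 'b': p1 → p4
read 'a': p4 → p0
read 'a': p0 → p3
read 'a': p3 → p2
read 'a': p2 → p3
read 'a': p3 → p2
read 'a': p2 → p3
read 'a': p3 → p2
End state p2 is not accepting.

No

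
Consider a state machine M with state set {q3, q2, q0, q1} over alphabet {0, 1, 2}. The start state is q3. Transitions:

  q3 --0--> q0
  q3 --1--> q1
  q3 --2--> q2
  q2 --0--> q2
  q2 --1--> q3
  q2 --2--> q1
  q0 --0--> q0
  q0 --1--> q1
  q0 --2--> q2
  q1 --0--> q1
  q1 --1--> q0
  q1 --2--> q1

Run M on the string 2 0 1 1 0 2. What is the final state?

q3 → q2 → q2 → q3 → q1 → q1 → q1

q1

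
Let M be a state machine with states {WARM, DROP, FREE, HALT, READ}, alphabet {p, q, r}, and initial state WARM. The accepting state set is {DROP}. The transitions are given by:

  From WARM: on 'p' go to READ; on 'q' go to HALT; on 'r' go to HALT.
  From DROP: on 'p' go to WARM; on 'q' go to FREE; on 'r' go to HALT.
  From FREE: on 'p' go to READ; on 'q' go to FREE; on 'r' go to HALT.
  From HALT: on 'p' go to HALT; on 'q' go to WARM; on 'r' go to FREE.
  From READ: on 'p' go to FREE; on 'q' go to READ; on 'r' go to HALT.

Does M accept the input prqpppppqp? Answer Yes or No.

start at WARM
read 'p': WARM → READ
read 'r': READ → HALT
read 'q': HALT → WARM
read 'p': WARM → READ
read 'p': READ → FREE
read 'p': FREE → READ
read 'p': READ → FREE
read 'p': FREE → READ
read 'q': READ → READ
read 'p': READ → FREE
End state FREE is not accepting.

No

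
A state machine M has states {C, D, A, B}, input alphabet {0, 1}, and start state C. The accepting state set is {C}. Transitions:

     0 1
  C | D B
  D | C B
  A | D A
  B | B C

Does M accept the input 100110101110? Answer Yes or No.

No

C → B → B → B → C → B → B → C → D → B → C → B → B
End state B is not accepting.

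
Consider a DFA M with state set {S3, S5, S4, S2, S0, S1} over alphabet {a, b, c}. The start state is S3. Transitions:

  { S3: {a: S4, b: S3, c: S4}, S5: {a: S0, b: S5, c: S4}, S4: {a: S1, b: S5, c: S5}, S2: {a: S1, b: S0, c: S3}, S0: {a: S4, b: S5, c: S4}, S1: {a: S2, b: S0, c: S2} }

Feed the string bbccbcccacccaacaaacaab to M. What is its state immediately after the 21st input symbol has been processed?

S1

Trace: S3 -b-> S3 -b-> S3 -c-> S4 -c-> S5 -b-> S5 -c-> S4 -c-> S5 -c-> S4 -a-> S1 -c-> S2 -c-> S3 -c-> S4 -a-> S1 -a-> S2 -c-> S3 -a-> S4 -a-> S1 -a-> S2 -c-> S3 -a-> S4 -a-> S1
After 21 symbols: S1.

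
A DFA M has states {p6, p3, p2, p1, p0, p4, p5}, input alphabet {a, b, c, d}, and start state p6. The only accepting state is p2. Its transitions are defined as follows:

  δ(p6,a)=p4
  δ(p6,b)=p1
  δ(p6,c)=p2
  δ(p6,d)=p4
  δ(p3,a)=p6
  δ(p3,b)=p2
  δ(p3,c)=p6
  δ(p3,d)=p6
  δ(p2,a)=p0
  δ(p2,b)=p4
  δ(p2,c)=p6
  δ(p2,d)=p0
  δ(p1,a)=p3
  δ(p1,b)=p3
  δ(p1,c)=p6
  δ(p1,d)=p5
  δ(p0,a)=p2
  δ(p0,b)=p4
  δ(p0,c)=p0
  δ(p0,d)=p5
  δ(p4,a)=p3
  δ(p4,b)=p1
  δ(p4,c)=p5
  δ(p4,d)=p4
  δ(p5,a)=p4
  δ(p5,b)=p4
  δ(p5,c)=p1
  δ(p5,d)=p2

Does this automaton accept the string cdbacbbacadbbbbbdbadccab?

start at p6
read 'c': p6 → p2
read 'd': p2 → p0
read 'b': p0 → p4
read 'a': p4 → p3
read 'c': p3 → p6
read 'b': p6 → p1
read 'b': p1 → p3
read 'a': p3 → p6
read 'c': p6 → p2
read 'a': p2 → p0
read 'd': p0 → p5
read 'b': p5 → p4
read 'b': p4 → p1
read 'b': p1 → p3
read 'b': p3 → p2
read 'b': p2 → p4
read 'd': p4 → p4
read 'b': p4 → p1
read 'a': p1 → p3
read 'd': p3 → p6
read 'c': p6 → p2
read 'c': p2 → p6
read 'a': p6 → p4
read 'b': p4 → p1
End state p1 is not accepting.

No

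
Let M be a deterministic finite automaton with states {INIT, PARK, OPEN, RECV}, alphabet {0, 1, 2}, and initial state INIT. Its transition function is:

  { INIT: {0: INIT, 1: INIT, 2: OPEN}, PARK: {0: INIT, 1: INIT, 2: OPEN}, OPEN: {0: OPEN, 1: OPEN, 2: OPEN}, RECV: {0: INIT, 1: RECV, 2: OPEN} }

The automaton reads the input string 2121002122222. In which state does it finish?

OPEN

INIT → OPEN → OPEN → OPEN → OPEN → OPEN → OPEN → OPEN → OPEN → OPEN → OPEN → OPEN → OPEN → OPEN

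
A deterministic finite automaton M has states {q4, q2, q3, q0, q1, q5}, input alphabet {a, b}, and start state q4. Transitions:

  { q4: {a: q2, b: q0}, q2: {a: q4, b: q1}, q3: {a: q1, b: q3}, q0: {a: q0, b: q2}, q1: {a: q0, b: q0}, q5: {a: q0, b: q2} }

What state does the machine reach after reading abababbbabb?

Trace: q4 -a-> q2 -b-> q1 -a-> q0 -b-> q2 -a-> q4 -b-> q0 -b-> q2 -b-> q1 -a-> q0 -b-> q2 -b-> q1

q1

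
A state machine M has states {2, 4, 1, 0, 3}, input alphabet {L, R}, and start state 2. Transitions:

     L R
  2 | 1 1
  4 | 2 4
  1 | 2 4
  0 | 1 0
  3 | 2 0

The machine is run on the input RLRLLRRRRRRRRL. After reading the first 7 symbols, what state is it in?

4

Trace: 2 -R-> 1 -L-> 2 -R-> 1 -L-> 2 -L-> 1 -R-> 4 -R-> 4
After 7 symbols: 4.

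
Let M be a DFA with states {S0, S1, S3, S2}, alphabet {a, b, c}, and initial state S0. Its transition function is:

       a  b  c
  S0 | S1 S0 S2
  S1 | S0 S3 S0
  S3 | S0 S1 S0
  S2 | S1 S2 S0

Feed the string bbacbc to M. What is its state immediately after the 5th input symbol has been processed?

S0 → S0 → S0 → S1 → S0 → S0
After 5 symbols: S0.

S0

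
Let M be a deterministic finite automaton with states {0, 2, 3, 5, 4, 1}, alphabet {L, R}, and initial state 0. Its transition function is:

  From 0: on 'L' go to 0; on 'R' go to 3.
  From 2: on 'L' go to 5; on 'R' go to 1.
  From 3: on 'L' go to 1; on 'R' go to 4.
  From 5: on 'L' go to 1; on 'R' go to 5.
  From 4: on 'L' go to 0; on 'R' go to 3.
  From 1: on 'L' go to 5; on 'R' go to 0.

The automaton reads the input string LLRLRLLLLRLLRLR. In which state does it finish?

0

0 → 0 → 0 → 3 → 1 → 0 → 0 → 0 → 0 → 0 → 3 → 1 → 5 → 5 → 1 → 0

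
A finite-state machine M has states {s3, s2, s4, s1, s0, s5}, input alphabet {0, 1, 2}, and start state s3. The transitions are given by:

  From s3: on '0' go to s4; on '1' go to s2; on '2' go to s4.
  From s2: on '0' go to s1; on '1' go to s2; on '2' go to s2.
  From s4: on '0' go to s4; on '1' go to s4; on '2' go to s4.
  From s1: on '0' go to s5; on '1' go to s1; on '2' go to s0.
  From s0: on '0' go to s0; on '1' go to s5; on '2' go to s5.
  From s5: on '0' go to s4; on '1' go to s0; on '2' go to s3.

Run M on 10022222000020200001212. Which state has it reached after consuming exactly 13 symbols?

s4

start at s3
read '1': s3 → s2
read '0': s2 → s1
read '0': s1 → s5
read '2': s5 → s3
read '2': s3 → s4
read '2': s4 → s4
read '2': s4 → s4
read '2': s4 → s4
read '0': s4 → s4
read '0': s4 → s4
read '0': s4 → s4
read '0': s4 → s4
read '2': s4 → s4
After 13 symbols: s4.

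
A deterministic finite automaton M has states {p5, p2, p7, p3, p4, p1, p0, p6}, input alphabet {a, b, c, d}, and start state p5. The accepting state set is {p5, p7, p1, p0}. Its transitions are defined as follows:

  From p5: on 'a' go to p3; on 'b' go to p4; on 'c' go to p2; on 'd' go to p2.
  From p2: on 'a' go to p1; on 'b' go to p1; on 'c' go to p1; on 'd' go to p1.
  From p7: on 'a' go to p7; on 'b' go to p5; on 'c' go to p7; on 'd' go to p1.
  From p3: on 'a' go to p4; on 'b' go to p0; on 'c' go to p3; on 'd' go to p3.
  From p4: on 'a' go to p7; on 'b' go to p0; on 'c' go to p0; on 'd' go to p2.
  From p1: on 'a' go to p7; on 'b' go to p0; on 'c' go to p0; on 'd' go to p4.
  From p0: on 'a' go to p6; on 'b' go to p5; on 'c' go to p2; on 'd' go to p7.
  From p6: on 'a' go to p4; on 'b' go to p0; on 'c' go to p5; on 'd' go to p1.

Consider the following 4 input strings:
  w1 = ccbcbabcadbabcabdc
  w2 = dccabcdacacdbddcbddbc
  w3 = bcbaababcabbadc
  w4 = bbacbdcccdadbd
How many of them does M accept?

2

w1:
  start at p5
  read 'c': p5 → p2
  read 'c': p2 → p1
  read 'b': p1 → p0
  read 'c': p0 → p2
  read 'b': p2 → p1
  read 'a': p1 → p7
  read 'b': p7 → p5
  read 'c': p5 → p2
  read 'a': p2 → p1
  read 'd': p1 → p4
  read 'b': p4 → p0
  read 'a': p0 → p6
  read 'b': p6 → p0
  read 'c': p0 → p2
  read 'a': p2 → p1
  read 'b': p1 → p0
  read 'd': p0 → p7
  read 'c': p7 → p7
  end p7, accepted
w2:
  start at p5
  read 'd': p5 → p2
  read 'c': p2 → p1
  read 'c': p1 → p0
  read 'a': p0 → p6
  read 'b': p6 → p0
  read 'c': p0 → p2
  read 'd': p2 → p1
  read 'a': p1 → p7
  read 'c': p7 → p7
  read 'a': p7 → p7
  read 'c': p7 → p7
  read 'd': p7 → p1
  read 'b': p1 → p0
  read 'd': p0 → p7
  read 'd': p7 → p1
  read 'c': p1 → p0
  read 'b': p0 → p5
  read 'd': p5 → p2
  read 'd': p2 → p1
  read 'b': p1 → p0
  read 'c': p0 → p2
  end p2, rejected
w3:
  start at p5
  read 'b': p5 → p4
  read 'c': p4 → p0
  read 'b': p0 → p5
  read 'a': p5 → p3
  read 'a': p3 → p4
  read 'b': p4 → p0
  read 'a': p0 → p6
  read 'b': p6 → p0
  read 'c': p0 → p2
  read 'a': p2 → p1
  read 'b': p1 → p0
  read 'b': p0 → p5
  read 'a': p5 → p3
  read 'd': p3 → p3
  read 'c': p3 → p3
  end p3, rejected
w4:
  start at p5
  read 'b': p5 → p4
  read 'b': p4 → p0
  read 'a': p0 → p6
  read 'c': p6 → p5
  read 'b': p5 → p4
  read 'd': p4 → p2
  read 'c': p2 → p1
  read 'c': p1 → p0
  read 'c': p0 → p2
  read 'd': p2 → p1
  read 'a': p1 → p7
  read 'd': p7 → p1
  read 'b': p1 → p0
  read 'd': p0 → p7
  end p7, accepted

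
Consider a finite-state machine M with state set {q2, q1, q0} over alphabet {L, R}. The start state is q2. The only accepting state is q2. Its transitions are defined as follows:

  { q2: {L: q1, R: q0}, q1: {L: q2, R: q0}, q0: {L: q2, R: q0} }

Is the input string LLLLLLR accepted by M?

No

q2 → q1 → q2 → q1 → q2 → q1 → q2 → q0
End state q0 is not accepting.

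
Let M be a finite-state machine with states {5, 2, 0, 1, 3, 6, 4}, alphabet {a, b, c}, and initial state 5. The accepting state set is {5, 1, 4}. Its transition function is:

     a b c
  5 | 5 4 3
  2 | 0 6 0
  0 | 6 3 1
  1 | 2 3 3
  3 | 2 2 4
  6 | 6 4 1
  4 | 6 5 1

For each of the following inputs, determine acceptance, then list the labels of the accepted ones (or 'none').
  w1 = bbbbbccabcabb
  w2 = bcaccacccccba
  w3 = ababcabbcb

w1

w1: Trace: 5 -b-> 4 -b-> 5 -b-> 4 -b-> 5 -b-> 4 -c-> 1 -c-> 3 -a-> 2 -b-> 6 -c-> 1 -a-> 2 -b-> 6 -b-> 4  → end 4, accepted
w2: Trace: 5 -b-> 4 -c-> 1 -a-> 2 -c-> 0 -c-> 1 -a-> 2 -c-> 0 -c-> 1 -c-> 3 -c-> 4 -c-> 1 -b-> 3 -a-> 2  → end 2, rejected
w3: Trace: 5 -a-> 5 -b-> 4 -a-> 6 -b-> 4 -c-> 1 -a-> 2 -b-> 6 -b-> 4 -c-> 1 -b-> 3  → end 3, rejected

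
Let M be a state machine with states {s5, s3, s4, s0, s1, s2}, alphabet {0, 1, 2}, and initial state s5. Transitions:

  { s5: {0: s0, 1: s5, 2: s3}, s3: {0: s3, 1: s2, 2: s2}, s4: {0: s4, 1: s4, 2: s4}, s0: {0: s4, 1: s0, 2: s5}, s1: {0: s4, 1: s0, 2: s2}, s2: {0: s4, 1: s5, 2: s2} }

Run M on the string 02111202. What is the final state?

s2

s5 → s0 → s5 → s5 → s5 → s5 → s3 → s3 → s2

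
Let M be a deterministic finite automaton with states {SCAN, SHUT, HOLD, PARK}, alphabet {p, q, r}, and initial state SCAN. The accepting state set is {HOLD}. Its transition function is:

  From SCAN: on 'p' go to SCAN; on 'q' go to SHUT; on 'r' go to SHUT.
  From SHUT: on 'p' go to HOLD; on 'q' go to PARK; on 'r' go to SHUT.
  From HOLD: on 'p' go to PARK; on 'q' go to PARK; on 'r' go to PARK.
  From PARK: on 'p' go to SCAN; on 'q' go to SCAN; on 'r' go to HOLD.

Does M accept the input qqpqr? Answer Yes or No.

No

Trace: SCAN -q-> SHUT -q-> PARK -p-> SCAN -q-> SHUT -r-> SHUT
End state SHUT is not accepting.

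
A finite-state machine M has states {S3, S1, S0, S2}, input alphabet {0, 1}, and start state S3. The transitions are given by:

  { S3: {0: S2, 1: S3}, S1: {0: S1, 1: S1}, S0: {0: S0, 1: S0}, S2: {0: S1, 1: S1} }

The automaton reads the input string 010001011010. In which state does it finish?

Trace: S3 -0-> S2 -1-> S1 -0-> S1 -0-> S1 -0-> S1 -1-> S1 -0-> S1 -1-> S1 -1-> S1 -0-> S1 -1-> S1 -0-> S1

S1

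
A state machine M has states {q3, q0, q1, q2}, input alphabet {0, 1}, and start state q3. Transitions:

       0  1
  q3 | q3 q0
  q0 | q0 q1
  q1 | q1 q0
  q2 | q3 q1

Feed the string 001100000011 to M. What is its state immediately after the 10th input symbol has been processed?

Trace: q3 -0-> q3 -0-> q3 -1-> q0 -1-> q1 -0-> q1 -0-> q1 -0-> q1 -0-> q1 -0-> q1 -0-> q1
After 10 symbols: q1.

q1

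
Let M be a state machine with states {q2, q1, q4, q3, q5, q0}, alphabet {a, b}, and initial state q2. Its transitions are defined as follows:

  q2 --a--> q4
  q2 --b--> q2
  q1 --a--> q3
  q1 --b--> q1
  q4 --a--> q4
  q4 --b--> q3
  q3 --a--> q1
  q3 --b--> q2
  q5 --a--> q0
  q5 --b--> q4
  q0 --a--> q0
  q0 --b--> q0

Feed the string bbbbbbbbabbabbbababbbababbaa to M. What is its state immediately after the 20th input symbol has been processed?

q1

Trace: q2 -b-> q2 -b-> q2 -b-> q2 -b-> q2 -b-> q2 -b-> q2 -b-> q2 -b-> q2 -a-> q4 -b-> q3 -b-> q2 -a-> q4 -b-> q3 -b-> q2 -b-> q2 -a-> q4 -b-> q3 -a-> q1 -b-> q1 -b-> q1
After 20 symbols: q1.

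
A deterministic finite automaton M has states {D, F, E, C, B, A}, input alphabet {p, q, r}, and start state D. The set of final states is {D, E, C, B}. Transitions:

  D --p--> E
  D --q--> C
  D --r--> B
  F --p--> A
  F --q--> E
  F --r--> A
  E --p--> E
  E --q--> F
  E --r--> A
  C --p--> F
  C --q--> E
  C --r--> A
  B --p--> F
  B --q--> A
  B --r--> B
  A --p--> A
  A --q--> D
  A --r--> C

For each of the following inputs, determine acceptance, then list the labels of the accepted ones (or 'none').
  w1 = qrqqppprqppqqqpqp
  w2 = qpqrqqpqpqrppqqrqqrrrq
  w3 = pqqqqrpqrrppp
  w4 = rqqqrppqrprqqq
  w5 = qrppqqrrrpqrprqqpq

w1:
  start at D
  read 'q': D → C
  read 'r': C → A
  read 'q': A → D
  read 'q': D → C
  read 'p': C → F
  read 'p': F → A
  read 'p': A → A
  read 'r': A → C
  read 'q': C → E
  read 'p': E → E
  read 'p': E → E
  read 'q': E → F
  read 'q': F → E
  read 'q': E → F
  read 'p': F → A
  read 'q': A → D
  read 'p': D → E
  end E, accepted
w2:
  start at D
  read 'q': D → C
  read 'p': C → F
  read 'q': F → E
  read 'r': E → A
  read 'q': A → D
  read 'q': D → C
  read 'p': C → F
  read 'q': F → E
  read 'p': E → E
  read 'q': E → F
  read 'r': F → A
  read 'p': A → A
  read 'p': A → A
  read 'q': A → D
  read 'q': D → C
  read 'r': C → A
  read 'q': A → D
  read 'q': D → C
  read 'r': C → A
  read 'r': A → C
  read 'r': C → A
  read 'q': A → D
  end D, accepted
w3:
  start at D
  read 'p': D → E
  read 'q': E → F
  read 'q': F → E
  read 'q': E → F
  read 'q': F → E
  read 'r': E → A
  read 'p': A → A
  read 'q': A → D
  read 'r': D → B
  read 'r': B → B
  read 'p': B → F
  read 'p': F → A
  read 'p': A → A
  end A, rejected
w4:
  start at D
  read 'r': D → B
  read 'q': B → A
  read 'q': A → D
  read 'q': D → C
  read 'r': C → A
  read 'p': A → A
  read 'p': A → A
  read 'q': A → D
  read 'r': D → B
  read 'p': B → F
  read 'r': F → A
  read 'q': A → D
  read 'q': D → C
  read 'q': C → E
  end E, accepted
w5:
  start at D
  read 'q': D → C
  read 'r': C → A
  read 'p': A → A
  read 'p': A → A
  read 'q': A → D
  read 'q': D → C
  read 'r': C → A
  read 'r': A → C
  read 'r': C → A
  read 'p': A → A
  read 'q': A → D
  read 'r': D → B
  read 'p': B → F
  read 'r': F → A
  read 'q': A → D
  read 'q': D → C
  read 'p': C → F
  read 'q': F → E
  end E, accepted

w1, w2, w4, w5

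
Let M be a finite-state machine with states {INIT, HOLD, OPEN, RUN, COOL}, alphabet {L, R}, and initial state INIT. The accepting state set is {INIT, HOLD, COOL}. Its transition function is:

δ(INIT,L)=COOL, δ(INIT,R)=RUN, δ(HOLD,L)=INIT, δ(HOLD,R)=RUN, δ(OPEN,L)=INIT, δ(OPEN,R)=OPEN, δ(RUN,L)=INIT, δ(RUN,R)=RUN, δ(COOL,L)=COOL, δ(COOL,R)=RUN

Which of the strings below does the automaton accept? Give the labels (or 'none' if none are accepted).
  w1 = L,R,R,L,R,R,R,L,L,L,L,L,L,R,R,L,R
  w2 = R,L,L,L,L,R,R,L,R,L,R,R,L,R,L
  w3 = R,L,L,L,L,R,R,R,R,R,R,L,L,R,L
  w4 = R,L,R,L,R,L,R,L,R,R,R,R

w2, w3

w1:
  start at INIT
  read 'L': INIT → COOL
  read 'R': COOL → RUN
  read 'R': RUN → RUN
  read 'L': RUN → INIT
  read 'R': INIT → RUN
  read 'R': RUN → RUN
  read 'R': RUN → RUN
  read 'L': RUN → INIT
  read 'L': INIT → COOL
  read 'L': COOL → COOL
  read 'L': COOL → COOL
  read 'L': COOL → COOL
  read 'L': COOL → COOL
  read 'R': COOL → RUN
  read 'R': RUN → RUN
  read 'L': RUN → INIT
  read 'R': INIT → RUN
  end RUN, rejected
w2:
  start at INIT
  read 'R': INIT → RUN
  read 'L': RUN → INIT
  read 'L': INIT → COOL
  read 'L': COOL → COOL
  read 'L': COOL → COOL
  read 'R': COOL → RUN
  read 'R': RUN → RUN
  read 'L': RUN → INIT
  read 'R': INIT → RUN
  read 'L': RUN → INIT
  read 'R': INIT → RUN
  read 'R': RUN → RUN
  read 'L': RUN → INIT
  read 'R': INIT → RUN
  read 'L': RUN → INIT
  end INIT, accepted
w3:
  start at INIT
  read 'R': INIT → RUN
  read 'L': RUN → INIT
  read 'L': INIT → COOL
  read 'L': COOL → COOL
  read 'L': COOL → COOL
  read 'R': COOL → RUN
  read 'R': RUN → RUN
  read 'R': RUN → RUN
  read 'R': RUN → RUN
  read 'R': RUN → RUN
  read 'R': RUN → RUN
  read 'L': RUN → INIT
  read 'L': INIT → COOL
  read 'R': COOL → RUN
  read 'L': RUN → INIT
  end INIT, accepted
w4:
  start at INIT
  read 'R': INIT → RUN
  read 'L': RUN → INIT
  read 'R': INIT → RUN
  read 'L': RUN → INIT
  read 'R': INIT → RUN
  read 'L': RUN → INIT
  read 'R': INIT → RUN
  read 'L': RUN → INIT
  read 'R': INIT → RUN
  read 'R': RUN → RUN
  read 'R': RUN → RUN
  read 'R': RUN → RUN
  end RUN, rejected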